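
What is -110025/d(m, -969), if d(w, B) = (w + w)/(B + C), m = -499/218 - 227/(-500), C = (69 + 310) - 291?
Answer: -2641397681250/100007 ≈ -2.6412e+7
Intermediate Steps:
C = 88 (C = 379 - 291 = 88)
m = -100007/54500 (m = -499*1/218 - 227*(-1/500) = -499/218 + 227/500 = -100007/54500 ≈ -1.8350)
d(w, B) = 2*w/(88 + B) (d(w, B) = (w + w)/(B + 88) = (2*w)/(88 + B) = 2*w/(88 + B))
-110025/d(m, -969) = -110025/(2*(-100007/54500)/(88 - 969)) = -110025/(2*(-100007/54500)/(-881)) = -110025/(2*(-100007/54500)*(-1/881)) = -110025/100007/24007250 = -110025*24007250/100007 = -2641397681250/100007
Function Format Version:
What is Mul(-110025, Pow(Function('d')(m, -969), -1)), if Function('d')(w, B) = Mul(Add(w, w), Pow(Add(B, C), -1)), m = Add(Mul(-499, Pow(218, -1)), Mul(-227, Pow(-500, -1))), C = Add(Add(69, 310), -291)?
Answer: Rational(-2641397681250, 100007) ≈ -2.6412e+7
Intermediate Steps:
C = 88 (C = Add(379, -291) = 88)
m = Rational(-100007, 54500) (m = Add(Mul(-499, Rational(1, 218)), Mul(-227, Rational(-1, 500))) = Add(Rational(-499, 218), Rational(227, 500)) = Rational(-100007, 54500) ≈ -1.8350)
Function('d')(w, B) = Mul(2, w, Pow(Add(88, B), -1)) (Function('d')(w, B) = Mul(Add(w, w), Pow(Add(B, 88), -1)) = Mul(Mul(2, w), Pow(Add(88, B), -1)) = Mul(2, w, Pow(Add(88, B), -1)))
Mul(-110025, Pow(Function('d')(m, -969), -1)) = Mul(-110025, Pow(Mul(2, Rational(-100007, 54500), Pow(Add(88, -969), -1)), -1)) = Mul(-110025, Pow(Mul(2, Rational(-100007, 54500), Pow(-881, -1)), -1)) = Mul(-110025, Pow(Mul(2, Rational(-100007, 54500), Rational(-1, 881)), -1)) = Mul(-110025, Pow(Rational(100007, 24007250), -1)) = Mul(-110025, Rational(24007250, 100007)) = Rational(-2641397681250, 100007)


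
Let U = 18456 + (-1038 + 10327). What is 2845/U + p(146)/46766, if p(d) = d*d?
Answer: 72446169/129752267 ≈ 0.55834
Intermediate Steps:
p(d) = d**2
U = 27745 (U = 18456 + 9289 = 27745)
2845/U + p(146)/46766 = 2845/27745 + 146**2/46766 = 2845*(1/27745) + 21316*(1/46766) = 569/5549 + 10658/23383 = 72446169/129752267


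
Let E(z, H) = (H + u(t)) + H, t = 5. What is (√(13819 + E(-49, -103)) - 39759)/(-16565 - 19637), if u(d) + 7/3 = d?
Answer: 39759/36202 - √122541/108606 ≈ 1.0950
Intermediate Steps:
u(d) = -7/3 + d
E(z, H) = 8/3 + 2*H (E(z, H) = (H + (-7/3 + 5)) + H = (H + 8/3) + H = (8/3 + H) + H = 8/3 + 2*H)
(√(13819 + E(-49, -103)) - 39759)/(-16565 - 19637) = (√(13819 + (8/3 + 2*(-103))) - 39759)/(-16565 - 19637) = (√(13819 + (8/3 - 206)) - 39759)/(-36202) = (√(13819 - 610/3) - 39759)*(-1/36202) = (√(40847/3) - 39759)*(-1/36202) = (√122541/3 - 39759)*(-1/36202) = (-39759 + √122541/3)*(-1/36202) = 39759/36202 - √122541/108606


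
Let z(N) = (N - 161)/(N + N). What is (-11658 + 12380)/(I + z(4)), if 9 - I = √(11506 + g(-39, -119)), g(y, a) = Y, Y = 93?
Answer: 490960/735111 - 46208*√11599/735111 ≈ -6.1019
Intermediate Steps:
g(y, a) = 93
z(N) = (-161 + N)/(2*N) (z(N) = (-161 + N)/((2*N)) = (-161 + N)*(1/(2*N)) = (-161 + N)/(2*N))
I = 9 - √11599 (I = 9 - √(11506 + 93) = 9 - √11599 ≈ -98.699)
(-11658 + 12380)/(I + z(4)) = (-11658 + 12380)/((9 - √11599) + (½)*(-161 + 4)/4) = 722/((9 - √11599) + (½)*(¼)*(-157)) = 722/((9 - √11599) - 157/8) = 722/(-85/8 - √11599)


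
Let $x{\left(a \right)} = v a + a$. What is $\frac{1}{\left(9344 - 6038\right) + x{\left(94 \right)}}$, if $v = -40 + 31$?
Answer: $\frac{1}{2554} \approx 0.00039154$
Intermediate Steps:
$v = -9$
$x{\left(a \right)} = - 8 a$ ($x{\left(a \right)} = - 9 a + a = - 8 a$)
$\frac{1}{\left(9344 - 6038\right) + x{\left(94 \right)}} = \frac{1}{\left(9344 - 6038\right) - 752} = \frac{1}{3306 - 752} = \frac{1}{2554}$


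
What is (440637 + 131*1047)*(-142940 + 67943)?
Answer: -43332816618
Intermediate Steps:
(440637 + 131*1047)*(-142940 + 67943) = (440637 + 137157)*(-74997) = 577794*(-74997) = -43332816618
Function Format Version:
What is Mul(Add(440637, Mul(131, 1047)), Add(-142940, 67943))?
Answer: -43332816618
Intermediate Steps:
Mul(Add(440637, Mul(131, 1047)), Add(-142940, 67943)) = Mul(Add(440637, 137157), -74997) = Mul(577794, -74997) = -43332816618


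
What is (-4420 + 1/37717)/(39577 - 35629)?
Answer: -55569713/49635572 ≈ -1.1196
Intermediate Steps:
(-4420 + 1/37717)/(39577 - 35629) = (-4420 + 1/37717)/3948 = -166709139/37717*1/3948 = -55569713/49635572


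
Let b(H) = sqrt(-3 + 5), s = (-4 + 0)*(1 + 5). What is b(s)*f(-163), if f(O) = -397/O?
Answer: 397*sqrt(2)/163 ≈ 3.4444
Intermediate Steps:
s = -24 (s = -4*6 = -24)
b(H) = sqrt(2)
b(s)*f(-163) = sqrt(2)*(-397/(-163)) = sqrt(2)*(-397*(-1/163)) = sqrt(2)*(397/163) = 397*sqrt(2)/163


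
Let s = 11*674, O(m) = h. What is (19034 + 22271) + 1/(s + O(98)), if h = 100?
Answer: 310365771/7514 ≈ 41305.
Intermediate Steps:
O(m) = 100
s = 7414
(19034 + 22271) + 1/(s + O(98)) = (19034 + 22271) + 1/(7414 + 100) = 41305 + 1/7514 = 310365771/7514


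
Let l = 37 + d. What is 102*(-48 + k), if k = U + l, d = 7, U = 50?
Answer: 4692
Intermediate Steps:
l = 44 (l = 37 + 7 = 44)
k = 94 (k = 50 + 44 = 94)
102*(-48 + k) = 102*(-48 + 94) = 102*46 = 4692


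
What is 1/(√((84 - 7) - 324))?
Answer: -I*√247/247 ≈ -0.063628*I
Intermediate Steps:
1/(√((84 - 7) - 324)) = 1/(√(77 - 324)) = 1/(√(-247)) = 1/(I*√247) = -I*√247/247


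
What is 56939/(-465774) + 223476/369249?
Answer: 27688213871/57328861242 ≈ 0.48297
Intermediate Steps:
56939/(-465774) + 223476/369249 = 56939*(-1/465774) + 223476*(1/369249) = -56939/465774 + 74492/123083 = 27688213871/57328861242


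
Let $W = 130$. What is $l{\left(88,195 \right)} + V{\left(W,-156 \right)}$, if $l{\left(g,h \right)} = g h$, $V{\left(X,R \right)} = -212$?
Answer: $16948$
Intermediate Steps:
$l{\left(88,195 \right)} + V{\left(W,-156 \right)} = 88 \cdot 195 - 212 = 17160 - 212 = 16948$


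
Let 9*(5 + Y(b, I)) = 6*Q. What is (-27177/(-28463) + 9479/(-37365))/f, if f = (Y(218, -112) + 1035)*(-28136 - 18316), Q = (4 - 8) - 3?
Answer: -186416957/12663541030384020 ≈ -1.4721e-8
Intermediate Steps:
Q = -7 (Q = -4 - 3 = -7)
Y(b, I) = -29/3 (Y(b, I) = -5 + (6*(-7))/9 = -5 + (⅑)*(-42) = -5 - 14/3 = -29/3)
f = -47628784 (f = (-29/3 + 1035)*(-28136 - 18316) = (3076/3)*(-46452) = -47628784)
(-27177/(-28463) + 9479/(-37365))/f = (-27177/(-28463) + 9479/(-37365))/(-47628784) = (-27177*(-1/28463) + 9479*(-1/37365))*(-1/47628784) = (27177/28463 - 9479/37365)*(-1/47628784) = (745667828/1063519995)*(-1/47628784) = -186416957/12663541030384020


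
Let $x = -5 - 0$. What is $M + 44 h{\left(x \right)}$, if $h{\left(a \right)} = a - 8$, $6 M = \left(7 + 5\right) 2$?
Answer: $-568$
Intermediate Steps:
$x = -5$ ($x = -5 + 0 = -5$)
$M = 4$ ($M = \frac{\left(7 + 5\right) 2}{6} = \frac{12 \cdot 2}{6} = \frac{1}{6} \cdot 24 = 4$)
$h{\left(a \right)} = -8 + a$
$M + 44 h{\left(x \right)} = 4 + 44 \left(-8 - 5\right) = 4 + 44 \left(-13\right) = 4 - 572 = -568$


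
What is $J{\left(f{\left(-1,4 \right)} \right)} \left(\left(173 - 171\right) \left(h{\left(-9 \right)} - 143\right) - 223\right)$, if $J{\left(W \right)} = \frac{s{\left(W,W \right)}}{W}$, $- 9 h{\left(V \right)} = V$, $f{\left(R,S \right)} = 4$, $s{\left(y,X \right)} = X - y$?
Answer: $0$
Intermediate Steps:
$h{\left(V \right)} = - \frac{V}{9}$
$J{\left(W \right)} = 0$ ($J{\left(W \right)} = \frac{W - W}{W} = \frac{0}{W} = 0$)
$J{\left(f{\left(-1,4 \right)} \right)} \left(\left(173 - 171\right) \left(h{\left(-9 \right)} - 143\right) - 223\right) = 0 \left(\left(173 - 171\right) \left(\left(- \frac{1}{9}\right) \left(-9\right) - 143\right) - 223\right) = 0 \left(2 \left(1 - 143\right) - 223\right) = 0 \left(2 \left(-142\right) - 223\right) = 0 \left(-284 - 223\right) = 0 \left(-507\right) = 0$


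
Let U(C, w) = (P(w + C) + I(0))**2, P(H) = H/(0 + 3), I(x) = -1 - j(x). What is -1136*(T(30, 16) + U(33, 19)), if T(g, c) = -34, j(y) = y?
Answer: -2379920/9 ≈ -2.6444e+5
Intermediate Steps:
I(x) = -1 - x
P(H) = H/3
U(C, w) = (-1 + C/3 + w/3)**2 (U(C, w) = ((w + C)/3 + (-1 - 1*0))**2 = ((C + w)/3 + (-1 + 0))**2 = ((C/3 + w/3) - 1)**2 = (-1 + C/3 + w/3)**2)
-1136*(T(30, 16) + U(33, 19)) = -1136*(-34 + (-3 + 33 + 19)**2/9) = -1136*(-34 + (1/9)*49**2) = -1136*(-34 + (1/9)*2401) = -1136*(-34 + 2401/9) = -1136*2095/9 = -2379920/9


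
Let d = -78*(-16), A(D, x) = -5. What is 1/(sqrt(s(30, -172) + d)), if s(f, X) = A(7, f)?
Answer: sqrt(1243)/1243 ≈ 0.028364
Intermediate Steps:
s(f, X) = -5
d = 1248
1/(sqrt(s(30, -172) + d)) = 1/(sqrt(-5 + 1248)) = 1/(sqrt(1243)) = sqrt(1243)/1243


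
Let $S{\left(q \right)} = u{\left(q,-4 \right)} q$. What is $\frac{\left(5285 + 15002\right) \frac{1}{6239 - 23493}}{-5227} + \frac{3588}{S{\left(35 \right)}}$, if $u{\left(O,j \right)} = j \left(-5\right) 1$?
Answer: $\frac{80900982451}{15782665150} \approx 5.1259$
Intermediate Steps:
$u{\left(O,j \right)} = - 5 j$ ($u{\left(O,j \right)} = - 5 j 1 = - 5 j$)
$S{\left(q \right)} = 20 q$ ($S{\left(q \right)} = \left(-5\right) \left(-4\right) q = 20 q$)
$\frac{\left(5285 + 15002\right) \frac{1}{6239 - 23493}}{-5227} + \frac{3588}{S{\left(35 \right)}} = \frac{\left(5285 + 15002\right) \frac{1}{6239 - 23493}}{-5227} + \frac{3588}{20 \cdot 35} = \frac{20287}{-17254} \left(- \frac{1}{5227}\right) + \frac{3588}{700} = 20287 \left(- \frac{1}{17254}\right) \left(- \frac{1}{5227}\right) + 3588 \cdot \frac{1}{700} = \left(- \frac{20287}{17254}\right) \left(- \frac{1}{5227}\right) + \frac{897}{175} = \frac{20287}{90186658} + \frac{897}{175} = \frac{80900982451}{15782665150}$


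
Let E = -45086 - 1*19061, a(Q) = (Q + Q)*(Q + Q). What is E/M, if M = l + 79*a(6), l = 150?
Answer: -64147/11526 ≈ -5.5654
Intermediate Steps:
a(Q) = 4*Q² (a(Q) = (2*Q)*(2*Q) = 4*Q²)
E = -64147 (E = -45086 - 19061 = -64147)
M = 11526 (M = 150 + 79*(4*6²) = 150 + 79*(4*36) = 150 + 79*144 = 150 + 11376 = 11526)
E/M = -64147/11526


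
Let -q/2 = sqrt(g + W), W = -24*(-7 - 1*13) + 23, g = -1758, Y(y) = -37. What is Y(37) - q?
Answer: -37 + 2*I*sqrt(1255) ≈ -37.0 + 70.852*I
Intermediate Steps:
W = 503 (W = -24*(-7 - 13) + 23 = -24*(-20) + 23 = 480 + 23 = 503)
q = -2*I*sqrt(1255) (q = -2*sqrt(-1758 + 503) = -2*I*sqrt(1255) ≈ -70.852*I)
Y(37) - q = -37 - (-2)*I*sqrt(1255) = -37 + 2*I*sqrt(1255)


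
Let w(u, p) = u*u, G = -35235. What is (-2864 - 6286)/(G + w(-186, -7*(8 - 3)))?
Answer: 3050/213 ≈ 14.319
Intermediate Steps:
w(u, p) = u**2
(-2864 - 6286)/(G + w(-186, -7*(8 - 3))) = (-2864 - 6286)/(-35235 + (-186)**2) = -9150/(-35235 + 34596) = -9150/(-639) = -9150*(-1/639) = 3050/213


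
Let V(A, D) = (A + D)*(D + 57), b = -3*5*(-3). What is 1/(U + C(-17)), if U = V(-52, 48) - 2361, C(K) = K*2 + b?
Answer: -1/2770 ≈ -0.00036101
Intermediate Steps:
b = 45 (b = -15*(-3) = 45)
V(A, D) = (57 + D)*(A + D) (V(A, D) = (A + D)*(57 + D) = (57 + D)*(A + D))
C(K) = 45 + 2*K (C(K) = K*2 + 45 = 2*K + 45 = 45 + 2*K)
U = -2781 (U = (48² + 57*(-52) + 57*48 - 52*48) - 2361 = (2304 - 2964 + 2736 - 2496) - 2361 = -420 - 2361 = -2781)
1/(U + C(-17)) = 1/(-2781 + (45 + 2*(-17))) = 1/(-2781 + (45 - 34)) = 1/(-2781 + 11) = 1/(-2770) = -1/2770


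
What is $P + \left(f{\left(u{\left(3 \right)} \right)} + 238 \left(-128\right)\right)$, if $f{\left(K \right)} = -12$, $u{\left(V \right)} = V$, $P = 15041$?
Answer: $-15435$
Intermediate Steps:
$P + \left(f{\left(u{\left(3 \right)} \right)} + 238 \left(-128\right)\right) = 15041 + \left(-12 + 238 \left(-128\right)\right) = 15041 - 30476 = -15435$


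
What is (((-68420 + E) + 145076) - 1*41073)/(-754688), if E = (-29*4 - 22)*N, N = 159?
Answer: -13641/754688 ≈ -0.018075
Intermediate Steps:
E = -21942 (E = (-29*4 - 22)*159 = (-116 - 22)*159 = -138*159 = -21942)
(((-68420 + E) + 145076) - 1*41073)/(-754688) = (((-68420 - 21942) + 145076) - 1*41073)/(-754688) = ((-90362 + 145076) - 41073)*(-1/754688) = (54714 - 41073)*(-1/754688) = 13641*(-1/754688) = -13641/754688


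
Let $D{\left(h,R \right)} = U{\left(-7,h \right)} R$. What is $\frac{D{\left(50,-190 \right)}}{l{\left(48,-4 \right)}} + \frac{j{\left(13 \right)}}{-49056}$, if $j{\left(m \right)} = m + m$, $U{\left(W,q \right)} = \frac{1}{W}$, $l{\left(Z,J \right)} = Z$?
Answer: $\frac{4619}{8176} \approx 0.56495$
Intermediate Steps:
$j{\left(m \right)} = 2 m$
$D{\left(h,R \right)} = - \frac{R}{7}$ ($D{\left(h,R \right)} = \frac{R}{-7} = - \frac{R}{7}$)
$\frac{D{\left(50,-190 \right)}}{l{\left(48,-4 \right)}} + \frac{j{\left(13 \right)}}{-49056} = \frac{\left(- \frac{1}{7}\right) \left(-190\right)}{48} + \frac{2 \cdot 13}{-49056} = \frac{190}{7} \cdot \frac{1}{48} + 26 \left(- \frac{1}{49056}\right) = \frac{95}{168} - \frac{13}{24528} = \frac{4619}{8176}$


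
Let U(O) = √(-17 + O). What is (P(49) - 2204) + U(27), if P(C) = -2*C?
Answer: -2302 + √10 ≈ -2298.8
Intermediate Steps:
(P(49) - 2204) + U(27) = (-2*49 - 2204) + √(-17 + 27) = (-98 - 2204) + √10 = -2302 + √10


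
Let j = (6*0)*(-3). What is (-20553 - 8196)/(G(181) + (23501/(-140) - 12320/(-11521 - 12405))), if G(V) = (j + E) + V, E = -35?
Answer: 2292828580/1702683 ≈ 1346.6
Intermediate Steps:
j = 0 (j = 0*(-3) = 0)
G(V) = -35 + V (G(V) = (0 - 35) + V = -35 + V)
(-20553 - 8196)/(G(181) + (23501/(-140) - 12320/(-11521 - 12405))) = (-20553 - 8196)/((-35 + 181) + (23501/(-140) - 12320/(-11521 - 12405))) = -28749/(146 + (23501*(-1/140) - 12320/(-23926))) = -28749/(146 + (-23501/140 - 12320*(-1/23926))) = -28749/(146 + (-23501/140 + 880/1709)) = -28749/(146 - 40040009/239260) = -28749/(-5108049/239260) = -28749*(-239260/5108049) = 2292828580/1702683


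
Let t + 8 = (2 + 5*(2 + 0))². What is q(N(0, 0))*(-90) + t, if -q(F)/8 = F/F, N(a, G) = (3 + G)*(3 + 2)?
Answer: 856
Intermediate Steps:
N(a, G) = 15 + 5*G (N(a, G) = (3 + G)*5 = 15 + 5*G)
q(F) = -8 (q(F) = -8*F/F = -8*1 = -8)
t = 136 (t = -8 + (2 + 5*(2 + 0))² = -8 + (2 + 5*2)² = -8 + (2 + 10)² = -8 + 12² = -8 + 144 = 136)
q(N(0, 0))*(-90) + t = -8*(-90) + 136 = 720 + 136 = 856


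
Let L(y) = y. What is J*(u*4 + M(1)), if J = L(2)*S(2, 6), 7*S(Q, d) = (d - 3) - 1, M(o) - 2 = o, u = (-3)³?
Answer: -60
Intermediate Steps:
u = -27
M(o) = 2 + o
S(Q, d) = -4/7 + d/7 (S(Q, d) = ((d - 3) - 1)/7 = ((-3 + d) - 1)/7 = (-4 + d)/7 = -4/7 + d/7)
J = 4/7 (J = 2*(-4/7 + (⅐)*6) = 2*(-4/7 + 6/7) = 2*(2/7) = 4/7 ≈ 0.57143)
J*(u*4 + M(1)) = 4*(-27*4 + (2 + 1))/7 = 4*(-108 + 3)/7 = (4/7)*(-105) = -60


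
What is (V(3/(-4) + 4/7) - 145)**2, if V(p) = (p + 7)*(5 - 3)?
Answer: 3381921/196 ≈ 17255.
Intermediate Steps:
V(p) = 14 + 2*p (V(p) = (7 + p)*2 = 14 + 2*p)
(V(3/(-4) + 4/7) - 145)**2 = ((14 + 2*(3/(-4) + 4/7)) - 145)**2 = ((14 + 2*(3*(-1/4) + 4*(1/7))) - 145)**2 = ((14 + 2*(-3/4 + 4/7)) - 145)**2 = ((14 + 2*(-5/28)) - 145)**2 = ((14 - 5/14) - 145)**2 = (191/14 - 145)**2 = (-1839/14)**2 = 3381921/196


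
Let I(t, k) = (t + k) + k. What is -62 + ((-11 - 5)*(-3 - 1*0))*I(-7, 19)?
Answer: 1426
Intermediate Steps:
I(t, k) = t + 2*k (I(t, k) = (k + t) + k = t + 2*k)
-62 + ((-11 - 5)*(-3 - 1*0))*I(-7, 19) = -62 + ((-11 - 5)*(-3 - 1*0))*(-7 + 2*19) = -62 + (-16*(-3 + 0))*(-7 + 38) = -62 - 16*(-3)*31 = -62 + 48*31 = -62 + 1488 = 1426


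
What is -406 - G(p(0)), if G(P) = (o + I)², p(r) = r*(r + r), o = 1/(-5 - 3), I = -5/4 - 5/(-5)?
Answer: -25993/64 ≈ -406.14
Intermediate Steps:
I = -¼ (I = -5*¼ - 5*(-⅕) = -5/4 + 1 = -¼ ≈ -0.25000)
o = -⅛ (o = 1/(-8) = -⅛ ≈ -0.12500)
p(r) = 2*r² (p(r) = r*(2*r) = 2*r²)
G(P) = 9/64 (G(P) = (-⅛ - ¼)² = (-3/8)² = 9/64)
-406 - G(p(0)) = -406 - 1*9/64 = -406 - 9/64 = -25993/64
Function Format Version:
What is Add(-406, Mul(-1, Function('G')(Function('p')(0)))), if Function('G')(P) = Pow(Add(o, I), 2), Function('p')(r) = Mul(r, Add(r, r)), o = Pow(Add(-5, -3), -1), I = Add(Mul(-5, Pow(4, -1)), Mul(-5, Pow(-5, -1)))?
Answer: Rational(-25993, 64) ≈ -406.14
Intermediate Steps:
I = Rational(-1, 4) (I = Add(Mul(-5, Rational(1, 4)), Mul(-5, Rational(-1, 5))) = Add(Rational(-5, 4), 1) = Rational(-1, 4) ≈ -0.25000)
o = Rational(-1, 8) (o = Pow(-8, -1) = Rational(-1, 8) ≈ -0.12500)
Function('p')(r) = Mul(2, Pow(r, 2)) (Function('p')(r) = Mul(r, Mul(2, r)) = Mul(2, Pow(r, 2)))
Function('G')(P) = Rational(9, 64) (Function('G')(P) = Pow(Add(Rational(-1, 8), Rational(-1, 4)), 2) = Pow(Rational(-3, 8), 2) = Rational(9, 64))
Add(-406, Mul(-1, Function('G')(Function('p')(0)))) = Add(-406, Mul(-1, Rational(9, 64))) = Add(-406, Rational(-9, 64)) = Rational(-25993, 64)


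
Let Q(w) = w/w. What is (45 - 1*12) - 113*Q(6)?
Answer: -80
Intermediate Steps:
Q(w) = 1
(45 - 1*12) - 113*Q(6) = (45 - 1*12) - 113*1 = (45 - 12) - 113 = 33 - 113 = -80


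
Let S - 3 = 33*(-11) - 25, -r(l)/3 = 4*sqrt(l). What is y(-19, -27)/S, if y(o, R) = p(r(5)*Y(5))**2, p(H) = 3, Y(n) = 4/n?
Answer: -9/385 ≈ -0.023377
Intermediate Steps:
r(l) = -12*sqrt(l)
y(o, R) = 9 (y(o, R) = 3**2 = 9)
S = -385 (S = 3 + (33*(-11) - 25) = 3 + (-363 - 25) = 3 - 388 = -385)
y(-19, -27)/S = 9/(-385) = 9*(-1/385) = -9/385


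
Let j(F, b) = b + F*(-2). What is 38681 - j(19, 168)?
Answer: 38551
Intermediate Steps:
j(F, b) = b - 2*F
38681 - j(19, 168) = 38681 - (168 - 2*19) = 38681 - (168 - 38) = 38681 - 1*130 = 38681 - 130 = 38551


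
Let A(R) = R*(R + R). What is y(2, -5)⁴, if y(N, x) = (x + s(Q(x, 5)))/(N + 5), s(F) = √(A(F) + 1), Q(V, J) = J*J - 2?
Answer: (5 - √1059)⁴/2401 ≈ 239.67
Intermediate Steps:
A(R) = 2*R² (A(R) = R*(2*R) = 2*R²)
Q(V, J) = -2 + J² (Q(V, J) = J² - 2 = -2 + J²)
s(F) = √(1 + 2*F²) (s(F) = √(2*F² + 1) = √(1 + 2*F²))
y(N, x) = (x + √1059)/(5 + N) (y(N, x) = (x + √(1 + 2*(-2 + 5²)²))/(N + 5) = (x + √(1 + 2*(-2 + 25)²))/(5 + N) = (x + √(1 + 2*23²))/(5 + N) = (x + √(1 + 2*529))/(5 + N) = (x + √(1 + 1058))/(5 + N) = (x + √1059)/(5 + N))
y(2, -5)⁴ = ((-5 + √1059)/(5 + 2))⁴ = ((-5 + √1059)/7)⁴ = (-5/7 + √1059/7)⁴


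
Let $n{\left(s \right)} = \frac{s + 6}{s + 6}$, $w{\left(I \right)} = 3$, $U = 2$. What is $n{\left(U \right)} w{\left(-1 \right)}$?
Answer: $3$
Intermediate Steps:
$n{\left(s \right)} = 1$ ($n{\left(s \right)} = \frac{6 + s}{6 + s} = 1$)
$n{\left(U \right)} w{\left(-1 \right)} = 1 \cdot 3 = 3$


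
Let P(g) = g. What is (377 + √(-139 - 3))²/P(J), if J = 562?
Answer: (377 + I*√142)²/562 ≈ 252.65 + 15.987*I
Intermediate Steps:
(377 + √(-139 - 3))²/P(J) = (377 + √(-139 - 3))²/562 = (377 + √(-142))²*(1/562) = (377 + I*√142)²*(1/562) = (377 + I*√142)²/562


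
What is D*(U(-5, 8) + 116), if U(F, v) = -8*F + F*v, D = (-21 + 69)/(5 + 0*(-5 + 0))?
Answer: 5568/5 ≈ 1113.6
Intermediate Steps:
D = 48/5 (D = 48/(5 + 0*(-5)) = 48/(5 + 0) = 48/5 ≈ 9.6000)
D*(U(-5, 8) + 116) = 48*(-5*(-8 + 8) + 116)/5 = 48*(-5*0 + 116)/5 = 48*(0 + 116)/5 = (48/5)*116 = 5568/5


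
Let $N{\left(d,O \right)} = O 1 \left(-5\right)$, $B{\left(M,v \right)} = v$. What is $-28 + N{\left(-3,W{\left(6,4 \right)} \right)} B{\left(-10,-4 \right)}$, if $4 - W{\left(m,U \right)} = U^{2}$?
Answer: $-268$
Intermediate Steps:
$W{\left(m,U \right)} = 4 - U^{2}$
$N{\left(d,O \right)} = - 5 O$ ($N{\left(d,O \right)} = O \left(-5\right) = - 5 O$)
$-28 + N{\left(-3,W{\left(6,4 \right)} \right)} B{\left(-10,-4 \right)} = -28 + - 5 \left(4 - 4^{2}\right) \left(-4\right) = -28 + - 5 \left(4 - 16\right) \left(-4\right) = -28 + \left(-5\right) \left(-12\right) \left(-4\right) = -28 + 60 \left(-4\right) = -28 - 240 = -268$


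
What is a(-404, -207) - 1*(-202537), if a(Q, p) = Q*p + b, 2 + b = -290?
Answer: 285873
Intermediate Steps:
b = -292 (b = -2 - 290 = -292)
a(Q, p) = -292 + Q*p (a(Q, p) = Q*p - 292 = -292 + Q*p)
a(-404, -207) - 1*(-202537) = (-292 - 404*(-207)) - 1*(-202537) = (-292 + 83628) + 202537 = 83336 + 202537 = 285873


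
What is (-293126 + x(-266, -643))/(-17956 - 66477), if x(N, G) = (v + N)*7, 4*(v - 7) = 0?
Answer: 294939/84433 ≈ 3.4932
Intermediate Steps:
v = 7 (v = 7 + (¼)*0 = 7 + 0 = 7)
x(N, G) = 49 + 7*N (x(N, G) = (7 + N)*7 = 49 + 7*N)
(-293126 + x(-266, -643))/(-17956 - 66477) = (-293126 + (49 + 7*(-266)))/(-17956 - 66477) = (-293126 + (49 - 1862))/(-84433) = (-293126 - 1813)*(-1/84433) = -294939*(-1/84433) = 294939/84433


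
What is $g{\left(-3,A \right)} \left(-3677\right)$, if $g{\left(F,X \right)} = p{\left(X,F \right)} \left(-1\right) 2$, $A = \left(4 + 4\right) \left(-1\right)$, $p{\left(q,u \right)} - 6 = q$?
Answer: $-14708$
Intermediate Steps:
$p{\left(q,u \right)} = 6 + q$
$A = -8$ ($A = 8 \left(-1\right) = -8$)
$g{\left(F,X \right)} = -12 - 2 X$ ($g{\left(F,X \right)} = \left(6 + X\right) \left(-1\right) 2 = \left(-6 - X\right) 2 = -12 - 2 X$)
$g{\left(-3,A \right)} \left(-3677\right) = \left(-12 - -16\right) \left(-3677\right) = \left(-12 + 16\right) \left(-3677\right) = 4 \left(-3677\right) = -14708$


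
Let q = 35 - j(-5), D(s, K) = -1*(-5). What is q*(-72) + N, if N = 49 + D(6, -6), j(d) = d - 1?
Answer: -2898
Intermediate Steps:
D(s, K) = 5
j(d) = -1 + d
N = 54 (N = 49 + 5 = 54)
q = 41 (q = 35 - (-1 - 5) = 35 - 1*(-6) = 35 + 6 = 41)
q*(-72) + N = 41*(-72) + 54 = -2952 + 54 = -2898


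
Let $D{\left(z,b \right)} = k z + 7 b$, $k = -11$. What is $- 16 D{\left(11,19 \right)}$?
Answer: $-192$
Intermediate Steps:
$D{\left(z,b \right)} = - 11 z + 7 b$
$- 16 D{\left(11,19 \right)} = - 16 \left(\left(-11\right) 11 + 7 \cdot 19\right) = - 16 \left(-121 + 133\right) = \left(-16\right) 12 = -192$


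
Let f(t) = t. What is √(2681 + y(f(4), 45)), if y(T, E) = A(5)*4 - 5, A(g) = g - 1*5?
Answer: 2*√669 ≈ 51.730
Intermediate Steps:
A(g) = -5 + g (A(g) = g - 5 = -5 + g)
y(T, E) = -5 (y(T, E) = (-5 + 5)*4 - 5 = 0*4 - 5 = 0 - 5 = -5)
√(2681 + y(f(4), 45)) = √(2681 - 5) = √2676 = 2*√669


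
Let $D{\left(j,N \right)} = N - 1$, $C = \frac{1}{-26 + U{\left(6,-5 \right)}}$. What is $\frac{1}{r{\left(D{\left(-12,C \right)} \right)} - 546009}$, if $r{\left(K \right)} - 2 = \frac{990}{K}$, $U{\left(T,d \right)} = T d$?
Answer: $- \frac{19}{10392613} \approx -1.8282 \cdot 10^{-6}$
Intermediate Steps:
$C = - \frac{1}{56}$ ($C = \frac{1}{-26 + 6 \left(-5\right)} = \frac{1}{-26 - 30} = \frac{1}{-56} = - \frac{1}{56} \approx -0.017857$)
$D{\left(j,N \right)} = -1 + N$
$r{\left(K \right)} = 2 + \frac{990}{K}$
$\frac{1}{r{\left(D{\left(-12,C \right)} \right)} - 546009} = \frac{1}{\left(2 + \frac{990}{-1 - \frac{1}{56}}\right) - 546009} = \frac{1}{\left(2 + \frac{990}{- \frac{57}{56}}\right) - 546009} = \frac{1}{\left(2 + 990 \left(- \frac{56}{57}\right)\right) - 546009} = \frac{1}{\left(2 - \frac{18480}{19}\right) - 546009} = \frac{1}{- \frac{18442}{19} - 546009} = \frac{1}{- \frac{10392613}{19}} = - \frac{19}{10392613}$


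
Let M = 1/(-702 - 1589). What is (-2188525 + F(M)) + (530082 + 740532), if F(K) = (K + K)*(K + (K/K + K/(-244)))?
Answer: -587774287656463/640339082 ≈ -9.1791e+5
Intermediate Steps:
M = -1/2291 (M = 1/(-2291) = -1/2291 ≈ -0.00043649)
F(K) = 2*K*(1 + 243*K/244) (F(K) = (2*K)*(K + (1 + K*(-1/244))) = (2*K)*(K + (1 - K/244)) = (2*K)*(1 + 243*K/244) = 2*K*(1 + 243*K/244))
(-2188525 + F(M)) + (530082 + 740532) = (-2188525 + (1/122)*(-1/2291)*(244 + 243*(-1/2291))) + (530082 + 740532) = (-2188525 + (1/122)*(-1/2291)*(244 - 243/2291)) + 1270614 = (-2188525 + (1/122)*(-1/2291)*(558761/2291)) + 1270614 = (-2188525 - 558761/640339082) + 1270614 = -1401398089992811/640339082 + 1270614 = -587774287656463/640339082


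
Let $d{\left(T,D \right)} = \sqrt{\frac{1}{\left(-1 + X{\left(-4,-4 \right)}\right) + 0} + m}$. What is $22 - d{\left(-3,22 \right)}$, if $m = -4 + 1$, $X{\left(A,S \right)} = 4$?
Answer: $22 - \frac{2 i \sqrt{6}}{3} \approx 22.0 - 1.633 i$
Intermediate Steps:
$m = -3$
$d{\left(T,D \right)} = \frac{2 i \sqrt{6}}{3}$ ($d{\left(T,D \right)} = \sqrt{\frac{1}{\left(-1 + 4\right) + 0} - 3} = \sqrt{\frac{1}{3 + 0} - 3} = \sqrt{\frac{1}{3} - 3} = \sqrt{- \frac{8}{3}} = \frac{2 i \sqrt{6}}{3}$)
$22 - d{\left(-3,22 \right)} = 22 - \frac{2 i \sqrt{6}}{3}$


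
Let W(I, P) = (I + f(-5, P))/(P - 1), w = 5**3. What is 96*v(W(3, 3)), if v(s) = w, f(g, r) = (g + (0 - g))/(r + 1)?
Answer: 12000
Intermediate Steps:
f(g, r) = 0 (f(g, r) = (g - g)/(1 + r) = 0/(1 + r) = 0)
w = 125
W(I, P) = I/(-1 + P) (W(I, P) = (I + 0)/(P - 1) = I/(-1 + P))
v(s) = 125
96*v(W(3, 3)) = 96*125 = 12000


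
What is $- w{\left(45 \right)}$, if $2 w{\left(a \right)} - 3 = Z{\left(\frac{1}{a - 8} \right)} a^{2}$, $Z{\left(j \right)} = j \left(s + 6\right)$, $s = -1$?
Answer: $- \frac{5118}{37} \approx -138.32$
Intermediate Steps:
$Z{\left(j \right)} = 5 j$ ($Z{\left(j \right)} = j \left(-1 + 6\right) = j 5 = 5 j$)
$w{\left(a \right)} = \frac{3}{2} + \frac{5 a^{2}}{2 \left(-8 + a\right)}$ ($w{\left(a \right)} = \frac{3}{2} + \frac{\frac{5}{a - 8} a^{2}}{2} = \frac{3}{2} + \frac{\frac{5}{-8 + a} a^{2}}{2} = \frac{3}{2} + \frac{5 a^{2} \frac{1}{-8 + a}}{2} = \frac{3}{2} + \frac{5 a^{2}}{2 \left(-8 + a\right)}$)
$- w{\left(45 \right)} = - \frac{-24 + 3 \cdot 45 + 5 \cdot 45^{2}}{2 \left(-8 + 45\right)} = - \frac{-24 + 135 + 5 \cdot 2025}{2 \cdot 37} = - \frac{-24 + 135 + 10125}{2 \cdot 37} = - \frac{10236}{2 \cdot 37} = \left(-1\right) \frac{5118}{37} = - \frac{5118}{37}$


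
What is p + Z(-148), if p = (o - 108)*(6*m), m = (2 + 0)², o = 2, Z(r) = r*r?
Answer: 19360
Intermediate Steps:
Z(r) = r²
m = 4 (m = 2² = 4)
p = -2544 (p = (2 - 108)*(6*4) = -106*24 = -2544)
p + Z(-148) = -2544 + (-148)² = -2544 + 21904 = 19360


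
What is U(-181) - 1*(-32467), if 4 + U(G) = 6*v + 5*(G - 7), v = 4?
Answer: 31547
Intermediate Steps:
U(G) = -15 + 5*G (U(G) = -4 + (6*4 + 5*(G - 7)) = -4 + (24 + 5*(-7 + G)) = -4 + (24 + (-35 + 5*G)) = -4 + (-11 + 5*G) = -15 + 5*G)
U(-181) - 1*(-32467) = (-15 + 5*(-181)) - 1*(-32467) = (-15 - 905) + 32467 = -920 + 32467 = 31547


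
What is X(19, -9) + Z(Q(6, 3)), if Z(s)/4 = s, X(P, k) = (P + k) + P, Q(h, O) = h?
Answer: 53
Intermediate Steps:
X(P, k) = k + 2*P
Z(s) = 4*s
X(19, -9) + Z(Q(6, 3)) = (-9 + 2*19) + 4*6 = (-9 + 38) + 24 = 29 + 24 = 53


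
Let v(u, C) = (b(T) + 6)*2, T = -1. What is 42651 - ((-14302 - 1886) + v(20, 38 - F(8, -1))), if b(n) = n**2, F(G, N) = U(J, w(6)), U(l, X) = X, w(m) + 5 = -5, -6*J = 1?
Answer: 58825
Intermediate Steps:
J = -1/6 (J = -1/6*1 = -1/6 ≈ -0.16667)
w(m) = -10 (w(m) = -5 - 5 = -10)
F(G, N) = -10
v(u, C) = 14 (v(u, C) = ((-1)**2 + 6)*2 = (1 + 6)*2 = 7*2 = 14)
42651 - ((-14302 - 1886) + v(20, 38 - F(8, -1))) = 42651 - ((-14302 - 1886) + 14) = 42651 - (-16188 + 14) = 42651 - 1*(-16174) = 42651 + 16174 = 58825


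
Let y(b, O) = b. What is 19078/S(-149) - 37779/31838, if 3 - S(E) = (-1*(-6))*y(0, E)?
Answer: 607292027/95514 ≈ 6358.1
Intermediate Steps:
S(E) = 3 (S(E) = 3 - (-1*(-6))*0 = 3 - 6*0 = 3 - 1*0 = 3 + 0 = 3)
19078/S(-149) - 37779/31838 = 19078/3 - 37779/31838 = 607292027/95514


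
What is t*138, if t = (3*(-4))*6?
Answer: -9936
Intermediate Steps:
t = -72 (t = -12*6 = -72)
t*138 = -72*138 = -9936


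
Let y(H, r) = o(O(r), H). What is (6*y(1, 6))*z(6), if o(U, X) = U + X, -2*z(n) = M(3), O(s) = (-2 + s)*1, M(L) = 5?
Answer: -75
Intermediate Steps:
O(s) = -2 + s
z(n) = -5/2 (z(n) = -½*5 = -5/2)
y(H, r) = -2 + H + r (y(H, r) = (-2 + r) + H = -2 + H + r)
(6*y(1, 6))*z(6) = (6*(-2 + 1 + 6))*(-5/2) = (6*5)*(-5/2) = 30*(-5/2) = -75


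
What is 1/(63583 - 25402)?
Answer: 1/38181 ≈ 2.6191e-5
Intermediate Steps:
1/(63583 - 25402) = 1/38181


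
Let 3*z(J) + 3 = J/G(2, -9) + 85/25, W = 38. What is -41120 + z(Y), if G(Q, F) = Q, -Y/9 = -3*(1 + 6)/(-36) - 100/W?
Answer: -93746291/2280 ≈ -41117.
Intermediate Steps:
Y = 1401/76 (Y = -9*(-3*(1 + 6)/(-36) - 100/38) = -9*(-3*7*(-1/36) - 100*1/38) = -9*(-21*(-1/36) - 50/19) = -9*(7/12 - 50/19) = -9*(-467/228) = 1401/76 ≈ 18.434)
z(J) = 2/15 + J/6 (z(J) = -1 + (J/2 + 85/25)/3 = -1 + (J*(½) + 85*(1/25))/3 = -1 + (J/2 + 17/5)/3 = -1 + (17/5 + J/2)/3 = -1 + (17/15 + J/6) = 2/15 + J/6)
-41120 + z(Y) = -41120 + (2/15 + (⅙)*(1401/76)) = -41120 + (2/15 + 467/152) = -41120 + 7309/2280 = -93746291/2280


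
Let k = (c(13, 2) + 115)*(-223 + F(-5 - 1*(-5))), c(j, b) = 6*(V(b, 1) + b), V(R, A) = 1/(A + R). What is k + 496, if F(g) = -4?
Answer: -28787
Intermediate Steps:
c(j, b) = 6*b + 6/(1 + b) (c(j, b) = 6*(1/(1 + b) + b) = 6*(b + 1/(1 + b)) = 6*b + 6/(1 + b))
k = -29283 (k = (6*(1 + 2*(1 + 2))/(1 + 2) + 115)*(-223 - 4) = (6*(1 + 2*3)/3 + 115)*(-227) = (6*(⅓)*(1 + 6) + 115)*(-227) = (6*(⅓)*7 + 115)*(-227) = (14 + 115)*(-227) = 129*(-227) = -29283)
k + 496 = -29283 + 496 = -28787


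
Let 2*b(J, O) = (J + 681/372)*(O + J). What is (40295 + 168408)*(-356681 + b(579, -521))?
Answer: -8794697879231/124 ≈ -7.0925e+10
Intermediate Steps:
b(J, O) = (227/124 + J)*(J + O)/2 (b(J, O) = ((J + 681/372)*(O + J))/2 = ((J + 681*(1/372))*(J + O))/2 = ((J + 227/124)*(J + O))/2 = ((227/124 + J)*(J + O))/2 = (227/124 + J)*(J + O)/2)
(40295 + 168408)*(-356681 + b(579, -521)) = (40295 + 168408)*(-356681 + ((1/2)*579**2 + (227/248)*579 + (227/248)*(-521) + (1/2)*579*(-521))) = 208703*(-356681 + ((1/2)*335241 + 131433/248 - 118267/248 - 301659/2)) = 208703*(-356681 + (335241/2 + 131433/248 - 118267/248 - 301659/2)) = 208703*(-356681 + 2088667/124) = 208703*(-42139777/124) = -8794697879231/124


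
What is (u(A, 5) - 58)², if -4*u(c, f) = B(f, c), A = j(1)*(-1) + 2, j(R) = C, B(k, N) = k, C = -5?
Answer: 56169/16 ≈ 3510.6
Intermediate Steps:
j(R) = -5
A = 7 (A = -5*(-1) + 2 = 5 + 2 = 7)
u(c, f) = -f/4
(u(A, 5) - 58)² = (-¼*5 - 58)² = (-5/4 - 58)² = (-237/4)² = 56169/16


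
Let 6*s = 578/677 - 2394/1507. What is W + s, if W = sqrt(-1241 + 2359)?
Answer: -374846/3060717 + sqrt(1118) ≈ 33.314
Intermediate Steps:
W = sqrt(1118) ≈ 33.437
s = -374846/3060717 (s = (578/677 - 2394/1507)/6 = (1/6)*(-749692/1020239) = -374846/3060717 ≈ -0.12247)
W + s = sqrt(1118) - 374846/3060717 = -374846/3060717 + sqrt(1118)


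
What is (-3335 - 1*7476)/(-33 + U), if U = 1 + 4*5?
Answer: 10811/12 ≈ 900.92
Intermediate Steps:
U = 21 (U = 1 + 20 = 21)
(-3335 - 1*7476)/(-33 + U) = (-3335 - 1*7476)/(-33 + 21) = (-3335 - 7476)/(-12) = -10811*(-1/12) = 10811/12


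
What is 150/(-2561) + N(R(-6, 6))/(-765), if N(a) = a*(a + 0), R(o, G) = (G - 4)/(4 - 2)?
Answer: -117311/1959165 ≈ -0.059878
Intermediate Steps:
R(o, G) = -2 + G/2 (R(o, G) = (-4 + G)/2 = (-4 + G)*(½) = -2 + G/2)
N(a) = a² (N(a) = a*a = a²)
150/(-2561) + N(R(-6, 6))/(-765) = 150/(-2561) + (-2 + (½)*6)²/(-765) = 150*(-1/2561) + (-2 + 3)²*(-1/765) = -150/2561 + 1²*(-1/765) = -150/2561 + 1*(-1/765) = -150/2561 - 1/765 = -117311/1959165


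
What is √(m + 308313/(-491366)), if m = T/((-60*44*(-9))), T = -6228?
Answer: I*√5847418554395055/81075390 ≈ 0.94318*I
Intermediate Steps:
m = -173/660 (m = -6228/(-60*44*(-9)) = -6228/((-2640*(-9))) = -6228/23760 = -6228*1/23760 = -173/660 ≈ -0.26212)
√(m + 308313/(-491366)) = √(-173/660 + 308313/(-491366)) = √(-173/660 + 308313*(-1/491366)) = √(-173/660 - 308313/491366) = √(-144246449/162150780) = I*√5847418554395055/81075390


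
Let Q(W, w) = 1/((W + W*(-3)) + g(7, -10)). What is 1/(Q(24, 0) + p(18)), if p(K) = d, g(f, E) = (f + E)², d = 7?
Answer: 39/272 ≈ 0.14338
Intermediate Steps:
g(f, E) = (E + f)²
p(K) = 7
Q(W, w) = 1/(9 - 2*W) (Q(W, w) = 1/((W + W*(-3)) + (-10 + 7)²) = 1/((W - 3*W) + (-3)²) = 1/(-2*W + 9) = 1/(9 - 2*W))
1/(Q(24, 0) + p(18)) = 1/(-1/(-9 + 2*24) + 7) = 1/(-1/(-9 + 48) + 7) = 1/(-1/39 + 7) = 1/(272/39) = 39/272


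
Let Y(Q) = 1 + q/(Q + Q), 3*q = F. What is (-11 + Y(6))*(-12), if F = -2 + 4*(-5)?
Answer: 382/3 ≈ 127.33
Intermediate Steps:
F = -22 (F = -2 - 20 = -22)
q = -22/3 (q = (1/3)*(-22) = -22/3 ≈ -7.3333)
Y(Q) = 1 - 11/(3*Q) (Y(Q) = 1 - 22/(3*(Q + Q)) = 1 - 22*1/(2*Q)/3 = 1 - 11/(3*Q))
(-11 + Y(6))*(-12) = (-11 + (-11/3 + 6)/6)*(-12) = (-11 + (1/6)*(7/3))*(-12) = (-11 + 7/18)*(-12) = -191/18*(-12) = 382/3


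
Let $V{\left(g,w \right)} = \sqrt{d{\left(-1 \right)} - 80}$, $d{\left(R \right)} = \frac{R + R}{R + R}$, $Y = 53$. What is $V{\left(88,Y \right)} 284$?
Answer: $284 i \sqrt{79} \approx 2524.2 i$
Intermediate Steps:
$d{\left(R \right)} = 1$ ($d{\left(R \right)} = \frac{2 R}{2 R} = 2 R \frac{1}{2 R} = 1$)
$V{\left(g,w \right)} = i \sqrt{79}$ ($V{\left(g,w \right)} = \sqrt{1 - 80} = \sqrt{-79} = i \sqrt{79}$)
$V{\left(88,Y \right)} 284 = i \sqrt{79} \cdot 284 = 284 i \sqrt{79}$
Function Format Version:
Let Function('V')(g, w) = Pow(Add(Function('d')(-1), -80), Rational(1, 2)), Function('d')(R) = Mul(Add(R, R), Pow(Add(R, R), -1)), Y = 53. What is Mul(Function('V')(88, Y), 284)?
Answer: Mul(284, I, Pow(79, Rational(1, 2))) ≈ Mul(2524.2, I)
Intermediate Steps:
Function('d')(R) = 1 (Function('d')(R) = Mul(Mul(2, R), Pow(Mul(2, R), -1)) = Mul(Mul(2, R), Mul(Rational(1, 2), Pow(R, -1))) = 1)
Function('V')(g, w) = Mul(I, Pow(79, Rational(1, 2))) (Function('V')(g, w) = Pow(Add(1, -80), Rational(1, 2)) = Pow(-79, Rational(1, 2)) = Mul(I, Pow(79, Rational(1, 2))))
Mul(Function('V')(88, Y), 284) = Mul(Mul(I, Pow(79, Rational(1, 2))), 284) = Mul(284, I, Pow(79, Rational(1, 2)))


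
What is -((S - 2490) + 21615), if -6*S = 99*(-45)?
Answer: -39735/2 ≈ -19868.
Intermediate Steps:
S = 1485/2 (S = -33*(-45)/2 = -1/6*(-4455) = 1485/2 ≈ 742.50)
-((S - 2490) + 21615) = -((1485/2 - 2490) + 21615) = -(-3495/2 + 21615) = -1*39735/2 = -39735/2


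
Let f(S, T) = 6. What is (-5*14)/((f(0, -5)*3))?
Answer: -35/9 ≈ -3.8889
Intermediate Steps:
(-5*14)/((f(0, -5)*3)) = (-5*14)/((6*3)) = -70/18 = -70*1/18 = -35/9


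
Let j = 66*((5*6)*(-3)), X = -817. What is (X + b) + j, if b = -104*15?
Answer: -8317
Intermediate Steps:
b = -1560
j = -5940 (j = 66*(30*(-3)) = 66*(-90) = -5940)
(X + b) + j = (-817 - 1560) - 5940 = -2377 - 5940 = -8317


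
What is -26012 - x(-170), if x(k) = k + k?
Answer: -25672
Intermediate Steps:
x(k) = 2*k
-26012 - x(-170) = -26012 - 2*(-170) = -26012 - 1*(-340) = -26012 + 340 = -25672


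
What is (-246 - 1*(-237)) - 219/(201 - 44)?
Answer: -1632/157 ≈ -10.395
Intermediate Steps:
(-246 - 1*(-237)) - 219/(201 - 44) = (-246 + 237) - 219/157 = -9 + (1/157)*(-219) = -9 - 219/157 = -1632/157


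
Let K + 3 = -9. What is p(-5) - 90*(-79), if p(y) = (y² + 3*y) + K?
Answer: 7108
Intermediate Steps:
K = -12 (K = -3 - 9 = -12)
p(y) = -12 + y² + 3*y (p(y) = (y² + 3*y) - 12 = -12 + y² + 3*y)
p(-5) - 90*(-79) = (-12 + (-5)² + 3*(-5)) - 90*(-79) = (-12 + 25 - 15) + 7110 = -2 + 7110 = 7108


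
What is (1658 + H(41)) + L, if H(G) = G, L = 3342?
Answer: 5041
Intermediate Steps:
(1658 + H(41)) + L = (1658 + 41) + 3342 = 1699 + 3342 = 5041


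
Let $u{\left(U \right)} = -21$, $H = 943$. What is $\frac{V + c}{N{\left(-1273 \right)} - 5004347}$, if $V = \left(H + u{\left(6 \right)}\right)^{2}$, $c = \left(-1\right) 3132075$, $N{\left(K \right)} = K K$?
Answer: $\frac{2281991}{3383818} \approx 0.67438$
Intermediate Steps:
$N{\left(K \right)} = K^{2}$
$c = -3132075$
$V = 850084$ ($V = \left(943 - 21\right)^{2} = 922^{2} = 850084$)
$\frac{V + c}{N{\left(-1273 \right)} - 5004347} = \frac{850084 - 3132075}{\left(-1273\right)^{2} - 5004347} = - \frac{2281991}{1620529 - 5004347} = - \frac{2281991}{-3383818} = \left(-2281991\right) \left(- \frac{1}{3383818}\right) = \frac{2281991}{3383818}$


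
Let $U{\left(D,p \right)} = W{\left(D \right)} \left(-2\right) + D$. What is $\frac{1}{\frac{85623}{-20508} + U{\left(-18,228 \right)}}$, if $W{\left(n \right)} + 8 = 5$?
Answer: $- \frac{6836}{110573} \approx -0.061823$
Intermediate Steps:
$W{\left(n \right)} = -3$ ($W{\left(n \right)} = -8 + 5 = -3$)
$U{\left(D,p \right)} = 6 + D$ ($U{\left(D,p \right)} = \left(-3\right) \left(-2\right) + D = 6 + D$)
$\frac{1}{\frac{85623}{-20508} + U{\left(-18,228 \right)}} = \frac{1}{\frac{85623}{-20508} + \left(6 - 18\right)} = \frac{1}{85623 \left(- \frac{1}{20508}\right) - 12} = \frac{1}{- \frac{28541}{6836} - 12} = \frac{1}{- \frac{110573}{6836}} = - \frac{6836}{110573}$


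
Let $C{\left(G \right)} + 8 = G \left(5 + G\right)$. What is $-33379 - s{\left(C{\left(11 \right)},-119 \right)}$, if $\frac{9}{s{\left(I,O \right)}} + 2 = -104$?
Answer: $- \frac{3538165}{106} \approx -33379.0$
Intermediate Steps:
$C{\left(G \right)} = -8 + G \left(5 + G\right)$
$s{\left(I,O \right)} = - \frac{9}{106}$ ($s{\left(I,O \right)} = \frac{9}{-2 - 104} = \frac{9}{-106} = 9 \left(- \frac{1}{106}\right) = - \frac{9}{106}$)
$-33379 - s{\left(C{\left(11 \right)},-119 \right)} = -33379 - - \frac{9}{106} = -33379 + \frac{9}{106} = - \frac{3538165}{106}$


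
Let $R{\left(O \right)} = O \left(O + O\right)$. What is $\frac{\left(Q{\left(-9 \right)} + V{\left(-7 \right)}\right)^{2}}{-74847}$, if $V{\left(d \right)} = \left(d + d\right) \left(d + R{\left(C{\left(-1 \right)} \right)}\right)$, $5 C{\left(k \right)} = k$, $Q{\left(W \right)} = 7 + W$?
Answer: $- \frac{5626384}{46779375} \approx -0.12027$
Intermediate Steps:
$C{\left(k \right)} = \frac{k}{5}$
$R{\left(O \right)} = 2 O^{2}$ ($R{\left(O \right)} = O 2 O = 2 O^{2}$)
$V{\left(d \right)} = 2 d \left(\frac{2}{25} + d\right)$ ($V{\left(d \right)} = \left(d + d\right) \left(d + 2 \left(\frac{1}{5} \left(-1\right)\right)^{2}\right) = 2 d \left(d + 2 \left(- \frac{1}{5}\right)^{2}\right) = 2 d \left(d + 2 \cdot \frac{1}{25}\right) = 2 d \left(d + \frac{2}{25}\right) = 2 d \left(\frac{2}{25} + d\right)$)
$\frac{\left(Q{\left(-9 \right)} + V{\left(-7 \right)}\right)^{2}}{-74847} = \frac{\left(\left(7 - 9\right) + \frac{2}{25} \left(-7\right) \left(2 + 25 \left(-7\right)\right)\right)^{2}}{-74847} = \left(-2 + \frac{2}{25} \left(-7\right) \left(2 - 175\right)\right)^{2} \left(- \frac{1}{74847}\right) = \left(-2 + \frac{2}{25} \left(-7\right) \left(-173\right)\right)^{2} \left(- \frac{1}{74847}\right) = \left(-2 + \frac{2422}{25}\right)^{2} \left(- \frac{1}{74847}\right) = \left(\frac{2372}{25}\right)^{2} \left(- \frac{1}{74847}\right) = \frac{5626384}{625} \left(- \frac{1}{74847}\right) = - \frac{5626384}{46779375}$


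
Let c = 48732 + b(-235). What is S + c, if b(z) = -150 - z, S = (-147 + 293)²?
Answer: 70133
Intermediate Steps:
S = 21316 (S = 146² = 21316)
c = 48817 (c = 48732 + (-150 - 1*(-235)) = 48732 + (-150 + 235) = 48732 + 85 = 48817)
S + c = 21316 + 48817 = 70133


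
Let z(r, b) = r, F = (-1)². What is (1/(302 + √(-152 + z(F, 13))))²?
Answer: (302 + I*√151)⁻² ≈ 1.091e-5 - 8.8933e-7*I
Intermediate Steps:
F = 1
(1/(302 + √(-152 + z(F, 13))))² = (1/(302 + √(-152 + 1)))² = (1/(302 + √(-151)))² = (1/(302 + I*√151))² = (302 + I*√151)⁻²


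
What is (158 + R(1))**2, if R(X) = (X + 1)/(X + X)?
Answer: 25281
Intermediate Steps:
R(X) = (1 + X)/(2*X) (R(X) = (1 + X)/((2*X)) = (1 + X)*(1/(2*X)) = (1 + X)/(2*X))
(158 + R(1))**2 = (158 + (1/2)*(1 + 1)/1)**2 = (158 + (1/2)*1*2)**2 = (158 + 1)**2 = 159**2 = 25281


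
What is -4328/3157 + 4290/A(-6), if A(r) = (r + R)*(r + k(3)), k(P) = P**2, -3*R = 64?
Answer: -169493/3157 ≈ -53.688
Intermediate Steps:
R = -64/3 (R = -1/3*64 = -64/3 ≈ -21.333)
A(r) = (9 + r)*(-64/3 + r) (A(r) = (r - 64/3)*(r + 3**2) = (-64/3 + r)*(r + 9) = (-64/3 + r)*(9 + r) = (9 + r)*(-64/3 + r))
-4328/3157 + 4290/A(-6) = -4328/3157 + 4290/(-192 + (-6)**2 - 37/3*(-6)) = -4328*1/3157 + 4290/(-192 + 36 + 74) = -4328/3157 + 4290/(-82) = -4328/3157 + 4290*(-1/82) = -4328/3157 - 2145/41 = -169493/3157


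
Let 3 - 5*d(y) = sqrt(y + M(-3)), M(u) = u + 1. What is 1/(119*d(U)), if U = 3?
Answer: 5/238 ≈ 0.021008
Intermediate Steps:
M(u) = 1 + u
d(y) = 3/5 - sqrt(-2 + y)/5 (d(y) = 3/5 - sqrt(y + (1 - 3))/5 = 3/5 - sqrt(y - 2)/5 = 3/5 - sqrt(-2 + y)/5)
1/(119*d(U)) = 1/(119*(3/5 - sqrt(-2 + 3)/5)) = 1/(119*(3/5 - sqrt(1)/5)) = 1/(119*(3/5 - 1/5*1)) = 1/(119*(3/5 - 1/5)) = 1/(119*(2/5)) = 1/(238/5) = 5/238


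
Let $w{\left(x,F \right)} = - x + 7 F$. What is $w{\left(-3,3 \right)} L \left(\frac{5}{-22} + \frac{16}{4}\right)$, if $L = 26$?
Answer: $\frac{25896}{11} \approx 2354.2$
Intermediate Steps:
$w{\left(-3,3 \right)} L \left(\frac{5}{-22} + \frac{16}{4}\right) = \left(\left(-1\right) \left(-3\right) + 7 \cdot 3\right) 26 \left(\frac{5}{-22} + \frac{16}{4}\right) = \left(3 + 21\right) 26 \left(5 \left(- \frac{1}{22}\right) + 16 \cdot \frac{1}{4}\right) = 24 \cdot 26 \left(- \frac{5}{22} + 4\right) = 624 \cdot \frac{83}{22} = \frac{25896}{11}$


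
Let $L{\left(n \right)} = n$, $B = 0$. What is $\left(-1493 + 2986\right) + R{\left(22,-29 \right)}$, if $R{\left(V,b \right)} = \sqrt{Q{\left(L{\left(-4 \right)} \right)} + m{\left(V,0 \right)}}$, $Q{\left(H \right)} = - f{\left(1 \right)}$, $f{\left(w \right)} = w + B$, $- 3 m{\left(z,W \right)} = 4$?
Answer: $1493 + \frac{i \sqrt{21}}{3} \approx 1493.0 + 1.5275 i$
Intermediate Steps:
$m{\left(z,W \right)} = - \frac{4}{3}$ ($m{\left(z,W \right)} = \left(- \frac{1}{3}\right) 4 = - \frac{4}{3}$)
$f{\left(w \right)} = w$ ($f{\left(w \right)} = w + 0 = w$)
$Q{\left(H \right)} = -1$ ($Q{\left(H \right)} = \left(-1\right) 1 = -1$)
$R{\left(V,b \right)} = \frac{i \sqrt{21}}{3}$ ($R{\left(V,b \right)} = \sqrt{-1 - \frac{4}{3}} = \sqrt{- \frac{7}{3}} = \frac{i \sqrt{21}}{3}$)
$\left(-1493 + 2986\right) + R{\left(22,-29 \right)} = \left(-1493 + 2986\right) + \frac{i \sqrt{21}}{3} = 1493 + \frac{i \sqrt{21}}{3}$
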